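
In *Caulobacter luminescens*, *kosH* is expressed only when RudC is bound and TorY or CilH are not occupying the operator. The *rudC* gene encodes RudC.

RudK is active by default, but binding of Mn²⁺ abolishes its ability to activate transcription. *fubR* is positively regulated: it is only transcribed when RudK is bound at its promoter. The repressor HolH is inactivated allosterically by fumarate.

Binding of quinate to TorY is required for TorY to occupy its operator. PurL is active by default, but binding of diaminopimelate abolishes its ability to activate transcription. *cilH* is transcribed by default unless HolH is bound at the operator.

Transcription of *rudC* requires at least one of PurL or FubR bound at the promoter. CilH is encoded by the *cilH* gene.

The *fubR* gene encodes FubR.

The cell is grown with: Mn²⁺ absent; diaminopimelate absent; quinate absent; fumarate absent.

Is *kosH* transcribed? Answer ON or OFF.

Quinate is absent, so TorY is inactive.
Fumarate is absent, so HolH is active.
With repressor HolH bound, *cilH* is not transcribed.
So CilH is not produced.
Diaminopimelate is absent, so PurL is active.
Mn²⁺ is absent, so RudK is active.
No repressor is bound and RudK is active, so *fubR* is transcribed.
So FubR is produced and active.
Activator PurL is present, so *rudC* is transcribed.
So RudC is produced and active.
No repressor is bound and RudC is active, so *kosH* is transcribed.

ON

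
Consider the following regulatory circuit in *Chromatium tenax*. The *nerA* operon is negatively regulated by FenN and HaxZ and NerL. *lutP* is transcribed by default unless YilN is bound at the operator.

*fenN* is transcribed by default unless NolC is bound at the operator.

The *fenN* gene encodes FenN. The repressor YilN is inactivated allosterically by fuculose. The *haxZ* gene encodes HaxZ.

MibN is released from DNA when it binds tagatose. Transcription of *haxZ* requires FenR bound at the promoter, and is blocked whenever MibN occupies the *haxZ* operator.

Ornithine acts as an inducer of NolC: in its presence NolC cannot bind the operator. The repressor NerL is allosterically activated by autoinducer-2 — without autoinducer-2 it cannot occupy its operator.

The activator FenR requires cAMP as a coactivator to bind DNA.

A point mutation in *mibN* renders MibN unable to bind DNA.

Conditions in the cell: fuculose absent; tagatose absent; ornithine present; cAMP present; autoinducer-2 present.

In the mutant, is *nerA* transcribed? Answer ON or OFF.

Ornithine is present, so NolC is inactive.
With no repressor bound, *fenN* is transcribed.
So FenN is produced and active.
cAMP is present, so FenR is active.
MibN is non-functional in this strain, so it has no effect.
No repressor is bound and FenR is active, so *haxZ* is transcribed.
So HaxZ is produced and active.
Autoinducer-2 is present, so NerL is active.
With repressor FenN bound, *nerA* is not transcribed.

OFF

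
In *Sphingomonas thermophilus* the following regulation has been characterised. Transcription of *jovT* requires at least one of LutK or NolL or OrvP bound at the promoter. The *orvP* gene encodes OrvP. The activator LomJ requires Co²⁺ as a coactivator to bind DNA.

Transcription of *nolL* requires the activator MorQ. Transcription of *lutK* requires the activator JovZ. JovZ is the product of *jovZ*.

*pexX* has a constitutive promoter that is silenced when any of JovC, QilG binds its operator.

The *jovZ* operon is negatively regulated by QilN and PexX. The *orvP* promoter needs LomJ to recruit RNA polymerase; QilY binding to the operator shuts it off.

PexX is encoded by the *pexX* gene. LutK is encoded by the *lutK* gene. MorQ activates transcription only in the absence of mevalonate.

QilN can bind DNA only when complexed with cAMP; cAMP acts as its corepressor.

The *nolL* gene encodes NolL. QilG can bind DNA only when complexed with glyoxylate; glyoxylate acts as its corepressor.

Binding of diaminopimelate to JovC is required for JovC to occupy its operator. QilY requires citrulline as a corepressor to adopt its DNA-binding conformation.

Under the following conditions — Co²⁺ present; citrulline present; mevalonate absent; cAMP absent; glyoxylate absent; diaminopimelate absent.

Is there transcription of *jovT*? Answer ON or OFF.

cAMP is absent, so QilN is inactive.
Diaminopimelate is absent, so JovC is inactive.
Glyoxylate is absent, so QilG is inactive.
With no repressor bound, *pexX* is transcribed.
So PexX is produced and active.
With repressor PexX bound, *jovZ* is not transcribed.
So JovZ is not produced.
Required activator JovZ is absent, so *lutK* is not transcribed.
So LutK is not produced.
Mevalonate is absent, so MorQ is active.
No repressor is bound and MorQ is active, so *nolL* is transcribed.
So NolL is produced and active.
Co²⁺ is present, so LomJ is active.
Citrulline is present, so QilY is active.
With repressor QilY bound, *orvP* is not transcribed.
So OrvP is not produced.
Activator NolL is present, so *jovT* is transcribed.

ON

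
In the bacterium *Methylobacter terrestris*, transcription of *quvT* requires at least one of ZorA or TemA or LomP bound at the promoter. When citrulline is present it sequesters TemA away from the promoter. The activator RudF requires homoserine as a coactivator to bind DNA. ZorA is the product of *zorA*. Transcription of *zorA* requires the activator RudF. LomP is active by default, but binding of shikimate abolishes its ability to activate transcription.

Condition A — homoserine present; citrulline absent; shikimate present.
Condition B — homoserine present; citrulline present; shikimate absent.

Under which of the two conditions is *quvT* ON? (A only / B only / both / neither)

both

Condition A:
Homoserine is present, so RudF is active.
No repressor is bound and RudF is active, so *zorA* is transcribed.
So ZorA is produced and active.
Citrulline is absent, so TemA is active.
Shikimate is present, so LomP is inactive.
Activator ZorA is present, so *quvT* is transcribed.
→ *quvT* is ON in A.
Condition B:
Homoserine is present, so RudF is active.
No repressor is bound and RudF is active, so *zorA* is transcribed.
So ZorA is produced and active.
Citrulline is present, so TemA is inactive.
Shikimate is absent, so LomP is active.
Activator ZorA is present, so *quvT* is transcribed.
→ *quvT* is ON in B.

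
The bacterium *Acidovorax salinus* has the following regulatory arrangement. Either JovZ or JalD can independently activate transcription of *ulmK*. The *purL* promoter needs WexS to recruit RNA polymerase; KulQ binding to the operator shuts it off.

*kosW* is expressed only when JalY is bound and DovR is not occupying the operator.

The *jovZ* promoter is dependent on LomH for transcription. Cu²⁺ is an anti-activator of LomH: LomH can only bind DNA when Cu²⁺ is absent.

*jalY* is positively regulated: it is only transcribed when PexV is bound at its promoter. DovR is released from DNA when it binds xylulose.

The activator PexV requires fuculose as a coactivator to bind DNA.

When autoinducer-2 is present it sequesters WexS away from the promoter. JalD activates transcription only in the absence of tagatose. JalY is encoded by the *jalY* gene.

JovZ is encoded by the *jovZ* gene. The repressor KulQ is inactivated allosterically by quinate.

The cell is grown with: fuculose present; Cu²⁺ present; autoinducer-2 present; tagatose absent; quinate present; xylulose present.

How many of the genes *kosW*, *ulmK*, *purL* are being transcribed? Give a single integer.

2

Fuculose is present, so PexV is active.
No repressor is bound and PexV is active, so *jalY* is transcribed.
So JalY is produced and active.
Xylulose is present, so DovR is inactive.
No repressor is bound and JalY is active, so *kosW* is transcribed.
→ *kosW* is ON.
Cu²⁺ is present, so LomH is inactive.
Required activator LomH is absent, so *jovZ* is not transcribed.
So JovZ is not produced.
Tagatose is absent, so JalD is active.
Activator JalD is present, so *ulmK* is transcribed.
→ *ulmK* is ON.
Quinate is present, so KulQ is inactive.
Autoinducer-2 is present, so WexS is inactive.
Required activator WexS is absent, so *purL* is not transcribed.
→ *purL* is OFF.
2 of the 3 genes are transcribed.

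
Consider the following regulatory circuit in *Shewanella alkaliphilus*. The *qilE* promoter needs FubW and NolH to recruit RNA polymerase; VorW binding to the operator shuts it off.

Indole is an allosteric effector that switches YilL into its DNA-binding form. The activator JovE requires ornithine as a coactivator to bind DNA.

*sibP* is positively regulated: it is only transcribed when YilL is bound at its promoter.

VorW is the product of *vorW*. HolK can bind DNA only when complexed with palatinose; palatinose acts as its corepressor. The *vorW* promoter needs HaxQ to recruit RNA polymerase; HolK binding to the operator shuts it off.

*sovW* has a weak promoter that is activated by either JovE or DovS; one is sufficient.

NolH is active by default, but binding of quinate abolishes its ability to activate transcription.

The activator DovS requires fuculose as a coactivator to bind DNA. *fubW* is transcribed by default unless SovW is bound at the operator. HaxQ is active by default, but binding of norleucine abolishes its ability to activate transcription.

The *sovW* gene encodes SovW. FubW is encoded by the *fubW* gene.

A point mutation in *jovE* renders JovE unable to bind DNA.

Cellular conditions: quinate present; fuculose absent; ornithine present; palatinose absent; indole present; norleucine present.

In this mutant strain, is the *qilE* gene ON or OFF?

Norleucine is present, so HaxQ is inactive.
Palatinose is absent, so HolK is inactive.
Required activator HaxQ is absent, so *vorW* is not transcribed.
So VorW is not produced.
JovE is non-functional in this strain, so it has no effect.
Fuculose is absent, so DovS is inactive.
No activator is available at the *sovW* promoter, so *sovW* is not transcribed.
So SovW is not produced.
With no repressor bound, *fubW* is transcribed.
So FubW is produced and active.
Quinate is present, so NolH is inactive.
Required activator NolH is absent, so *qilE* is not transcribed.

OFF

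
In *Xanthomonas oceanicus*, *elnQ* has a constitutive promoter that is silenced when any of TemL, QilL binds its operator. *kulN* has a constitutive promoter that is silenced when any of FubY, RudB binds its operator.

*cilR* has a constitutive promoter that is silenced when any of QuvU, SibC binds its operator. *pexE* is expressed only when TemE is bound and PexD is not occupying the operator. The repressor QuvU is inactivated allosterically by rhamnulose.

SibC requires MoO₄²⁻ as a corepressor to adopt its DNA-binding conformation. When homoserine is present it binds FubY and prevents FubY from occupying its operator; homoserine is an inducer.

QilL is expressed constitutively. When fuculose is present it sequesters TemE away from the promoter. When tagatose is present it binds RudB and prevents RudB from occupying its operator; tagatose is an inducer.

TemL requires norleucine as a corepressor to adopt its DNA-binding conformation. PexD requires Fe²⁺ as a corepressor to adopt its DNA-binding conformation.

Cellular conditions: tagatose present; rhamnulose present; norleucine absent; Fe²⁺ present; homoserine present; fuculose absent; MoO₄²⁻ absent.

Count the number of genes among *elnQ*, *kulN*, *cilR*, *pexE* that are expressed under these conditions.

2

Norleucine is absent, so TemL is inactive.
QilL is produced constitutively and is active.
With repressor QilL bound, *elnQ* is not transcribed.
→ *elnQ* is OFF.
Homoserine is present, so FubY is inactive.
Tagatose is present, so RudB is inactive.
With no repressor bound, *kulN* is transcribed.
→ *kulN* is ON.
Rhamnulose is present, so QuvU is inactive.
MoO₄²⁻ is absent, so SibC is inactive.
With no repressor bound, *cilR* is transcribed.
→ *cilR* is ON.
Fuculose is absent, so TemE is active.
Fe²⁺ is present, so PexD is active.
With repressor PexD bound, *pexE* is not transcribed.
→ *pexE* is OFF.
2 of the 4 genes are transcribed.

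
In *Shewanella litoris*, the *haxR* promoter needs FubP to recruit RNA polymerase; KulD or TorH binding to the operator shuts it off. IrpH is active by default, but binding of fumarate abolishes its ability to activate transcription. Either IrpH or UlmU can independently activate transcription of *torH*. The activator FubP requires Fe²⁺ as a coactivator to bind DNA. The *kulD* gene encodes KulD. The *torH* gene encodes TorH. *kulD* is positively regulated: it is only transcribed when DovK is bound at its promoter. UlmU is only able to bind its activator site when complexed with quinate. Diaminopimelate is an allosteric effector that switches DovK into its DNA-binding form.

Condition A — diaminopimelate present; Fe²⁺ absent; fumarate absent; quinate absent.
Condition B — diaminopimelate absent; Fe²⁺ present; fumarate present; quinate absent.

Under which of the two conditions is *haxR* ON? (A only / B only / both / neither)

B only

Condition A:
Diaminopimelate is present, so DovK is active.
No repressor is bound and DovK is active, so *kulD* is transcribed.
So KulD is produced and active.
Fe²⁺ is absent, so FubP is inactive.
Fumarate is absent, so IrpH is active.
Quinate is absent, so UlmU is inactive.
Activator IrpH is present, so *torH* is transcribed.
So TorH is produced and active.
With repressor KulD bound, *haxR* is not transcribed.
→ *haxR* is OFF in A.
Condition B:
Diaminopimelate is absent, so DovK is inactive.
Required activator DovK is absent, so *kulD* is not transcribed.
So KulD is not produced.
Fe²⁺ is present, so FubP is active.
Fumarate is present, so IrpH is inactive.
Quinate is absent, so UlmU is inactive.
No activator is available at the *torH* promoter, so *torH* is not transcribed.
So TorH is not produced.
No repressor is bound and FubP is active, so *haxR* is transcribed.
→ *haxR* is ON in B.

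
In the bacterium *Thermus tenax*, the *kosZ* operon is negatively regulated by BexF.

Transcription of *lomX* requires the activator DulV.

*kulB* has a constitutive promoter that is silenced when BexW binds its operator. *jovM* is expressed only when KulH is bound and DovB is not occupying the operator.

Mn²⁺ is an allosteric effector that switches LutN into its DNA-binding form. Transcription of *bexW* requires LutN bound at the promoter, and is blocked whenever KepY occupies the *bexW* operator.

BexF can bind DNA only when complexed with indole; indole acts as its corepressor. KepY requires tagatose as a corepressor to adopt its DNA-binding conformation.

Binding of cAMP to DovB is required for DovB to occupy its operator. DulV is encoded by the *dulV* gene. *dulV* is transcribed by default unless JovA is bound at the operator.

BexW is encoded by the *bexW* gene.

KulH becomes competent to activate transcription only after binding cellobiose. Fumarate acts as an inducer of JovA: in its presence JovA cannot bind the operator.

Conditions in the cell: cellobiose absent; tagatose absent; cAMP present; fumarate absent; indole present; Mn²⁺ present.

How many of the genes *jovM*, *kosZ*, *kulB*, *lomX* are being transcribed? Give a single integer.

cAMP is present, so DovB is active.
Cellobiose is absent, so KulH is inactive.
With repressor DovB bound, *jovM* is not transcribed.
→ *jovM* is OFF.
Indole is present, so BexF is active.
With repressor BexF bound, *kosZ* is not transcribed.
→ *kosZ* is OFF.
Mn²⁺ is present, so LutN is active.
Tagatose is absent, so KepY is inactive.
No repressor is bound and LutN is active, so *bexW* is transcribed.
So BexW is produced and active.
With repressor BexW bound, *kulB* is not transcribed.
→ *kulB* is OFF.
Fumarate is absent, so JovA is active.
With repressor JovA bound, *dulV* is not transcribed.
So DulV is not produced.
Required activator DulV is absent, so *lomX* is not transcribed.
→ *lomX* is OFF.
0 of the 4 genes are transcribed.

0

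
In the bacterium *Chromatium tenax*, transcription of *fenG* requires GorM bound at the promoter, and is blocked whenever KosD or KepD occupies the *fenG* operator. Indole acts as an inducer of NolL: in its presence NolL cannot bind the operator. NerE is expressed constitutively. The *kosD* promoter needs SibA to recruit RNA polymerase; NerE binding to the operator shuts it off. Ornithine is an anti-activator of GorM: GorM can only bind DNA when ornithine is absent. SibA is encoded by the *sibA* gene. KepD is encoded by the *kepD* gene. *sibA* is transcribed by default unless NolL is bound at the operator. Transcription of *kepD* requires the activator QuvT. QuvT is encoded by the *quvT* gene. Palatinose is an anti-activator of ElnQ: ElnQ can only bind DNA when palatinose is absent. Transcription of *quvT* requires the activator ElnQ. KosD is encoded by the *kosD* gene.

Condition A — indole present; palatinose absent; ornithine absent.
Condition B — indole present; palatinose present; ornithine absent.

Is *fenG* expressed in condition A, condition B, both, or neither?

B only

Condition A:
Indole is present, so NolL is inactive.
With no repressor bound, *sibA* is transcribed.
So SibA is produced and active.
NerE is produced constitutively and is active.
With repressor NerE bound, *kosD* is not transcribed.
So KosD is not produced.
Palatinose is absent, so ElnQ is active.
No repressor is bound and ElnQ is active, so *quvT* is transcribed.
So QuvT is produced and active.
No repressor is bound and QuvT is active, so *kepD* is transcribed.
So KepD is produced and active.
Ornithine is absent, so GorM is active.
With repressor KepD bound, *fenG* is not transcribed.
→ *fenG* is OFF in A.
Condition B:
Indole is present, so NolL is inactive.
With no repressor bound, *sibA* is transcribed.
So SibA is produced and active.
NerE is produced constitutively and is active.
With repressor NerE bound, *kosD* is not transcribed.
So KosD is not produced.
Palatinose is present, so ElnQ is inactive.
Required activator ElnQ is absent, so *quvT* is not transcribed.
So QuvT is not produced.
Required activator QuvT is absent, so *kepD* is not transcribed.
So KepD is not produced.
Ornithine is absent, so GorM is active.
No repressor is bound and GorM is active, so *fenG* is transcribed.
→ *fenG* is ON in B.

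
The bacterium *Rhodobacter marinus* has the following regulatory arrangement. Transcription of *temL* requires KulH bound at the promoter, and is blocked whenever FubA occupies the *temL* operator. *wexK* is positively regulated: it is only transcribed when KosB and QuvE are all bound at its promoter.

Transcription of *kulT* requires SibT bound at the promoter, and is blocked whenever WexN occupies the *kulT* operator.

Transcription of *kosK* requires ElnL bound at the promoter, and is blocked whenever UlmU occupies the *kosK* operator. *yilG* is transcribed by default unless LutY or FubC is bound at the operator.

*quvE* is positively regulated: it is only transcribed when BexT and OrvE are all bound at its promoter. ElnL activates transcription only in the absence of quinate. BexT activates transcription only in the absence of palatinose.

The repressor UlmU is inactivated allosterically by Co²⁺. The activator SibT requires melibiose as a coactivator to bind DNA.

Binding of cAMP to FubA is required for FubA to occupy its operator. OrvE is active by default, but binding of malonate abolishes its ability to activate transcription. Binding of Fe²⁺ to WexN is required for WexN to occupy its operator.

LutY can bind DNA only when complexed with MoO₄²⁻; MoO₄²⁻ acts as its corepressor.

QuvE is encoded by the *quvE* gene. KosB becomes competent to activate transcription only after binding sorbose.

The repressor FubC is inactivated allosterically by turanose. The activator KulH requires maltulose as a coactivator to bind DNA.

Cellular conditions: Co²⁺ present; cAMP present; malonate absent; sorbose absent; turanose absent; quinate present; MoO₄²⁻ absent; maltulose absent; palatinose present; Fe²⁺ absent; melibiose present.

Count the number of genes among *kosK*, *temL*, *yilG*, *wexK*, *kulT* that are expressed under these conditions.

Co²⁺ is present, so UlmU is inactive.
Quinate is present, so ElnL is inactive.
Required activator ElnL is absent, so *kosK* is not transcribed.
→ *kosK* is OFF.
Maltulose is absent, so KulH is inactive.
cAMP is present, so FubA is active.
With repressor FubA bound, *temL* is not transcribed.
→ *temL* is OFF.
MoO₄²⁻ is absent, so LutY is inactive.
Turanose is absent, so FubC is active.
With repressor FubC bound, *yilG* is not transcribed.
→ *yilG* is OFF.
Sorbose is absent, so KosB is inactive.
Palatinose is present, so BexT is inactive.
Malonate is absent, so OrvE is active.
Required activator BexT is absent, so *quvE* is not transcribed.
So QuvE is not produced.
Required activator KosB is absent, so *wexK* is not transcribed.
→ *wexK* is OFF.
Fe²⁺ is absent, so WexN is inactive.
Melibiose is present, so SibT is active.
No repressor is bound and SibT is active, so *kulT* is transcribed.
→ *kulT* is ON.
1 of the 5 genes is transcribed.

1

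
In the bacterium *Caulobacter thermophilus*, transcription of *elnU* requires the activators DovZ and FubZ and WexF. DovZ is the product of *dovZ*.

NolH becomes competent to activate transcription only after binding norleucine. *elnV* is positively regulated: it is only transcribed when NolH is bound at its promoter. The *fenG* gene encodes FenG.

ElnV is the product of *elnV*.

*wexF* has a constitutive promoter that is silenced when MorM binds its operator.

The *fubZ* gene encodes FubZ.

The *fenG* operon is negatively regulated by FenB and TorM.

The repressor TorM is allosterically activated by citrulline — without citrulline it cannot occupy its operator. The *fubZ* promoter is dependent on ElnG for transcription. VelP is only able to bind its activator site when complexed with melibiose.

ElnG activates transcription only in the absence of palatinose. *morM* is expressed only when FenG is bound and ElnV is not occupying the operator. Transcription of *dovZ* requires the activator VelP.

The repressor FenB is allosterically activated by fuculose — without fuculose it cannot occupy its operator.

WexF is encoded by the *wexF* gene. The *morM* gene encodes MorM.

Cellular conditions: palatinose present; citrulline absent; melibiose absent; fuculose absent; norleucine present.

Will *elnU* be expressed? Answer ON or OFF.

OFF

Melibiose is absent, so VelP is inactive.
Required activator VelP is absent, so *dovZ* is not transcribed.
So DovZ is not produced.
Palatinose is present, so ElnG is inactive.
Required activator ElnG is absent, so *fubZ* is not transcribed.
So FubZ is not produced.
Norleucine is present, so NolH is active.
No repressor is bound and NolH is active, so *elnV* is transcribed.
So ElnV is produced and active.
Fuculose is absent, so FenB is inactive.
Citrulline is absent, so TorM is inactive.
With no repressor bound, *fenG* is transcribed.
So FenG is produced and active.
With repressor ElnV bound, *morM* is not transcribed.
So MorM is not produced.
With no repressor bound, *wexF* is transcribed.
So WexF is produced and active.
Required activator DovZ is absent, so *elnU* is not transcribed.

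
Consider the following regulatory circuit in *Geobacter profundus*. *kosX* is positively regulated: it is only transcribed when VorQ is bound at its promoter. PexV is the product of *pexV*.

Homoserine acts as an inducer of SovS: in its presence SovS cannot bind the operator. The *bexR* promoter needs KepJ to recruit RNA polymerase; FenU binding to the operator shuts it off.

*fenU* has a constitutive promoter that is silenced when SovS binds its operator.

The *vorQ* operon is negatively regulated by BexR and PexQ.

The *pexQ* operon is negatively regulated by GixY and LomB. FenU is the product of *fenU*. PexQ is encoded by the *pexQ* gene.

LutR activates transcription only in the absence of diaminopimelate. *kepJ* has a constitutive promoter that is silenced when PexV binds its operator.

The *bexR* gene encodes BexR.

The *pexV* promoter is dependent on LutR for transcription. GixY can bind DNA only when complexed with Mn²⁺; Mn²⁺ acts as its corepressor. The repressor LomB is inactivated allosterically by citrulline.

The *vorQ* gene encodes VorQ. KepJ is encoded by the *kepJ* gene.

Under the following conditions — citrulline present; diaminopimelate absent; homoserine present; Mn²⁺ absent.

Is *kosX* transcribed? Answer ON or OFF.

OFF

Diaminopimelate is absent, so LutR is active.
No repressor is bound and LutR is active, so *pexV* is transcribed.
So PexV is produced and active.
With repressor PexV bound, *kepJ* is not transcribed.
So KepJ is not produced.
Homoserine is present, so SovS is inactive.
With no repressor bound, *fenU* is transcribed.
So FenU is produced and active.
With repressor FenU bound, *bexR* is not transcribed.
So BexR is not produced.
Mn²⁺ is absent, so GixY is inactive.
Citrulline is present, so LomB is inactive.
With no repressor bound, *pexQ* is transcribed.
So PexQ is produced and active.
With repressor PexQ bound, *vorQ* is not transcribed.
So VorQ is not produced.
Required activator VorQ is absent, so *kosX* is not transcribed.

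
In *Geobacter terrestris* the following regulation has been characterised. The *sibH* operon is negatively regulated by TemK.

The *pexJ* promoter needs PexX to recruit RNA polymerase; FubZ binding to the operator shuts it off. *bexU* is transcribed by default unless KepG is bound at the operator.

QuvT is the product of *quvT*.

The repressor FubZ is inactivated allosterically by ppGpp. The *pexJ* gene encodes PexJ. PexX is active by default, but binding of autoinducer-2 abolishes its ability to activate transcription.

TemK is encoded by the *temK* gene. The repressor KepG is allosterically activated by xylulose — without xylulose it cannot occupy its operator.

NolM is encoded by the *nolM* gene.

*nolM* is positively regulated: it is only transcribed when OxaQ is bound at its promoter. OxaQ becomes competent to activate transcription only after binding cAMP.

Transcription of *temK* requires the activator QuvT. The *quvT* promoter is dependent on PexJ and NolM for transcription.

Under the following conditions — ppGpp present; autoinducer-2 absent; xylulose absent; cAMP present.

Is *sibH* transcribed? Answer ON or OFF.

OFF

ppGpp is present, so FubZ is inactive.
Autoinducer-2 is absent, so PexX is active.
No repressor is bound and PexX is active, so *pexJ* is transcribed.
So PexJ is produced and active.
cAMP is present, so OxaQ is active.
No repressor is bound and OxaQ is active, so *nolM* is transcribed.
So NolM is produced and active.
No repressor is bound and PexJ and NolM are active, so *quvT* is transcribed.
So QuvT is produced and active.
No repressor is bound and QuvT is active, so *temK* is transcribed.
So TemK is produced and active.
With repressor TemK bound, *sibH* is not transcribed.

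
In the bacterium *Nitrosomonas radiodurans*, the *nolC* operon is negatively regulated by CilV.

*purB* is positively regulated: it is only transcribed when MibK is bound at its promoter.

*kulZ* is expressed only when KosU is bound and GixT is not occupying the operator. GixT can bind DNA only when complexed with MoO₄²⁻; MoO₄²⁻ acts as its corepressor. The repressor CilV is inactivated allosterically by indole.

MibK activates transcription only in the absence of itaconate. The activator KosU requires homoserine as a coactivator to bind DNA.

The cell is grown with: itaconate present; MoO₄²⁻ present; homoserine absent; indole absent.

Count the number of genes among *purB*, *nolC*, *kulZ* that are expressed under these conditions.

0

Itaconate is present, so MibK is inactive.
Required activator MibK is absent, so *purB* is not transcribed.
→ *purB* is OFF.
Indole is absent, so CilV is active.
With repressor CilV bound, *nolC* is not transcribed.
→ *nolC* is OFF.
Homoserine is absent, so KosU is inactive.
MoO₄²⁻ is present, so GixT is active.
With repressor GixT bound, *kulZ* is not transcribed.
→ *kulZ* is OFF.
0 of the 3 genes are transcribed.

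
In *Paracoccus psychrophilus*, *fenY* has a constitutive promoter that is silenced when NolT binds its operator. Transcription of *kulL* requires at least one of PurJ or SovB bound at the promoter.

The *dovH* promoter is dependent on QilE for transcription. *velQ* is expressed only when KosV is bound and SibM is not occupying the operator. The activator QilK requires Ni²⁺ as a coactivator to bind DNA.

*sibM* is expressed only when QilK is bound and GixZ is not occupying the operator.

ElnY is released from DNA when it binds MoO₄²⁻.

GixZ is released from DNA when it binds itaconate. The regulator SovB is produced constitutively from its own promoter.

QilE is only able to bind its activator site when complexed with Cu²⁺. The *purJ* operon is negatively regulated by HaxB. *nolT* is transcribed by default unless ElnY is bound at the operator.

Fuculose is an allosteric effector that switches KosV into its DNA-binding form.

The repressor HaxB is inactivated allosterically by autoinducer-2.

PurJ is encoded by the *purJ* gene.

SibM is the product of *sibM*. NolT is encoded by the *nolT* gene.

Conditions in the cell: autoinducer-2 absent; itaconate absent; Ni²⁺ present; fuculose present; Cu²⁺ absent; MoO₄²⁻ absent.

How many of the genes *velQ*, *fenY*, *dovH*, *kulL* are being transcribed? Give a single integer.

Ni²⁺ is present, so QilK is active.
Itaconate is absent, so GixZ is active.
With repressor GixZ bound, *sibM* is not transcribed.
So SibM is not produced.
Fuculose is present, so KosV is active.
No repressor is bound and KosV is active, so *velQ* is transcribed.
→ *velQ* is ON.
MoO₄²⁻ is absent, so ElnY is active.
With repressor ElnY bound, *nolT* is not transcribed.
So NolT is not produced.
With no repressor bound, *fenY* is transcribed.
→ *fenY* is ON.
Cu²⁺ is absent, so QilE is inactive.
Required activator QilE is absent, so *dovH* is not transcribed.
→ *dovH* is OFF.
Autoinducer-2 is absent, so HaxB is active.
With repressor HaxB bound, *purJ* is not transcribed.
So PurJ is not produced.
SovB is produced constitutively and is active.
Activator SovB is present, so *kulL* is transcribed.
→ *kulL* is ON.
3 of the 4 genes are transcribed.

3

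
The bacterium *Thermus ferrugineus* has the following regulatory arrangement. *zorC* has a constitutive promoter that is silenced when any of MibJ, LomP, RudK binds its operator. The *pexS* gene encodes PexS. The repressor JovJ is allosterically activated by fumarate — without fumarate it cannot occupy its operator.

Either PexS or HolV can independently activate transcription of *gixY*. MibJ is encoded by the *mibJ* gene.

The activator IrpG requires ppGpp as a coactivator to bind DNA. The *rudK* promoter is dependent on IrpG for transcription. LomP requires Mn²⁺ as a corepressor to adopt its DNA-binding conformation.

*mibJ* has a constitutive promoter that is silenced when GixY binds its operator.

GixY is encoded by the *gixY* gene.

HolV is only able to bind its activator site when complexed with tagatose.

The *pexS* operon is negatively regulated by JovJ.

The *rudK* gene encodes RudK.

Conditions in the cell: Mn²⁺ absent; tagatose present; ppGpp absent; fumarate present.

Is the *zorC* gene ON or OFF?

ON

Fumarate is present, so JovJ is active.
With repressor JovJ bound, *pexS* is not transcribed.
So PexS is not produced.
Tagatose is present, so HolV is active.
Activator HolV is present, so *gixY* is transcribed.
So GixY is produced and active.
With repressor GixY bound, *mibJ* is not transcribed.
So MibJ is not produced.
Mn²⁺ is absent, so LomP is inactive.
ppGpp is absent, so IrpG is inactive.
Required activator IrpG is absent, so *rudK* is not transcribed.
So RudK is not produced.
With no repressor bound, *zorC* is transcribed.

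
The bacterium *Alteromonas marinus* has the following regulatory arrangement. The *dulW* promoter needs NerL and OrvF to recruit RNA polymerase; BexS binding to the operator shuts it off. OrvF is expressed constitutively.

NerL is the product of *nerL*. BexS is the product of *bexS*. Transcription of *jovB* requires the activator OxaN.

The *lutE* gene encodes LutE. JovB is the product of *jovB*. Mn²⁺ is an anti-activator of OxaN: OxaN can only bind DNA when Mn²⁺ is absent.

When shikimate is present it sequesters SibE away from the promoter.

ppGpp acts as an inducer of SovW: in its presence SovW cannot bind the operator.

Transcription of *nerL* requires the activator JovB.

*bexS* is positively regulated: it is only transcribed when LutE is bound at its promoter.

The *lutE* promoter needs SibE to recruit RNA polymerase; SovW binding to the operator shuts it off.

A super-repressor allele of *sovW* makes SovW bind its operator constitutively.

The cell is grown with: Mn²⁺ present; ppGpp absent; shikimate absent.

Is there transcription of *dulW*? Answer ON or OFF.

OFF

Mn²⁺ is present, so OxaN is inactive.
Required activator OxaN is absent, so *jovB* is not transcribed.
So JovB is not produced.
Required activator JovB is absent, so *nerL* is not transcribed.
So NerL is not produced.
Shikimate is absent, so SibE is active.
SovW is constitutively active in this strain.
With repressor SovW bound, *lutE* is not transcribed.
So LutE is not produced.
Required activator LutE is absent, so *bexS* is not transcribed.
So BexS is not produced.
OrvF is produced constitutively and is active.
Required activator NerL is absent, so *dulW* is not transcribed.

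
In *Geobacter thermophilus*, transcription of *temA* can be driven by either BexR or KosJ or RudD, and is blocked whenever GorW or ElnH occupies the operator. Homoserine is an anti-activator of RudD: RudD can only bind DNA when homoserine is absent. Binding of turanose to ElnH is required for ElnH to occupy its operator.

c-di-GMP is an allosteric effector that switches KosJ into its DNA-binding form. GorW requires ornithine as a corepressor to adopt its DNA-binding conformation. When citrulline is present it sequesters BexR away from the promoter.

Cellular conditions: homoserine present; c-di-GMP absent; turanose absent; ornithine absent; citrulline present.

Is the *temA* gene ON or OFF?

OFF

Citrulline is present, so BexR is inactive.
c-di-GMP is absent, so KosJ is inactive.
Ornithine is absent, so GorW is inactive.
Homoserine is present, so RudD is inactive.
Turanose is absent, so ElnH is inactive.
No activator is available at the *temA* promoter, so *temA* is not transcribed.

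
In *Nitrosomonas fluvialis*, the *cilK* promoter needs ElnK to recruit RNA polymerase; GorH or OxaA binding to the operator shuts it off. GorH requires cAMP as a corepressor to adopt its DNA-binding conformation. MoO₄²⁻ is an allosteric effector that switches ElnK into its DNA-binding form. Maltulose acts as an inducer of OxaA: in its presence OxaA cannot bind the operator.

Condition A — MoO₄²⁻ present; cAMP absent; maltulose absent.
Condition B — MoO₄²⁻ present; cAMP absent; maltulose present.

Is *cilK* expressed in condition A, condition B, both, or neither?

Condition A:
MoO₄²⁻ is present, so ElnK is active.
cAMP is absent, so GorH is inactive.
Maltulose is absent, so OxaA is active.
With repressor OxaA bound, *cilK* is not transcribed.
→ *cilK* is OFF in A.
Condition B:
MoO₄²⁻ is present, so ElnK is active.
cAMP is absent, so GorH is inactive.
Maltulose is present, so OxaA is inactive.
No repressor is bound and ElnK is active, so *cilK* is transcribed.
→ *cilK* is ON in B.

B only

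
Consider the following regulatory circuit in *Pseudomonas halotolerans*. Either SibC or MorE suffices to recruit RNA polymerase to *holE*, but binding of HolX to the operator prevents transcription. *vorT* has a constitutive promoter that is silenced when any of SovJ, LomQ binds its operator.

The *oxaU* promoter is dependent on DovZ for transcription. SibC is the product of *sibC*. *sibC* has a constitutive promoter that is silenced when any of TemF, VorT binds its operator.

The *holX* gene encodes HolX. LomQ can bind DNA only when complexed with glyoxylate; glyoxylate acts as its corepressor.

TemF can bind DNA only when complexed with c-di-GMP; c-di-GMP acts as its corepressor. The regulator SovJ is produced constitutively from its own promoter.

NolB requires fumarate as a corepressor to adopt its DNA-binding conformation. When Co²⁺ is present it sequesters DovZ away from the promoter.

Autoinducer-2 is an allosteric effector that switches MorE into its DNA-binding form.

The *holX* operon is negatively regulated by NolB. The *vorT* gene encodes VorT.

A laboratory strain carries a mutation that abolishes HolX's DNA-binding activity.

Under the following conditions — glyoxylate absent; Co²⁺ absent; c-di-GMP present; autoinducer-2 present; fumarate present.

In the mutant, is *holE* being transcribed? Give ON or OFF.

ON

c-di-GMP is present, so TemF is active.
SovJ is produced constitutively and is active.
Glyoxylate is absent, so LomQ is inactive.
With repressor SovJ bound, *vorT* is not transcribed.
So VorT is not produced.
With repressor TemF bound, *sibC* is not transcribed.
So SibC is not produced.
HolX is non-functional in this strain, so it has no effect.
Autoinducer-2 is present, so MorE is active.
Activator MorE is present, so *holE* is transcribed.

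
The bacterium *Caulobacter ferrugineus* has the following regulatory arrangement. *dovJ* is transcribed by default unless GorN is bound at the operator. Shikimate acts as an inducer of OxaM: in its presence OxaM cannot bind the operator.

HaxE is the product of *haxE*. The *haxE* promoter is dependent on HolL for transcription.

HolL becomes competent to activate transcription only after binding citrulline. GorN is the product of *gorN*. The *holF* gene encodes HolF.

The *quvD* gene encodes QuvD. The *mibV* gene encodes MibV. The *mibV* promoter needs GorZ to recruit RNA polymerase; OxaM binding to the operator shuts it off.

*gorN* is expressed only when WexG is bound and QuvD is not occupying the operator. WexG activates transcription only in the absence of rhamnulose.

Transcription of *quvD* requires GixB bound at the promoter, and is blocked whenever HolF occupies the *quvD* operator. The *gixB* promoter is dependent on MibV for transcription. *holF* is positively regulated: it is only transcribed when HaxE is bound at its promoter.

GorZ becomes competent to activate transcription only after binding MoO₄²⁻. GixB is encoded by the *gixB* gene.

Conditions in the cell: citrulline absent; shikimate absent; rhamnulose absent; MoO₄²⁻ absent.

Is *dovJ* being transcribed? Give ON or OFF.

Citrulline is absent, so HolL is inactive.
Required activator HolL is absent, so *haxE* is not transcribed.
So HaxE is not produced.
Required activator HaxE is absent, so *holF* is not transcribed.
So HolF is not produced.
Shikimate is absent, so OxaM is active.
MoO₄²⁻ is absent, so GorZ is inactive.
With repressor OxaM bound, *mibV* is not transcribed.
So MibV is not produced.
Required activator MibV is absent, so *gixB* is not transcribed.
So GixB is not produced.
Required activator GixB is absent, so *quvD* is not transcribed.
So QuvD is not produced.
Rhamnulose is absent, so WexG is active.
No repressor is bound and WexG is active, so *gorN* is transcribed.
So GorN is produced and active.
With repressor GorN bound, *dovJ* is not transcribed.

OFF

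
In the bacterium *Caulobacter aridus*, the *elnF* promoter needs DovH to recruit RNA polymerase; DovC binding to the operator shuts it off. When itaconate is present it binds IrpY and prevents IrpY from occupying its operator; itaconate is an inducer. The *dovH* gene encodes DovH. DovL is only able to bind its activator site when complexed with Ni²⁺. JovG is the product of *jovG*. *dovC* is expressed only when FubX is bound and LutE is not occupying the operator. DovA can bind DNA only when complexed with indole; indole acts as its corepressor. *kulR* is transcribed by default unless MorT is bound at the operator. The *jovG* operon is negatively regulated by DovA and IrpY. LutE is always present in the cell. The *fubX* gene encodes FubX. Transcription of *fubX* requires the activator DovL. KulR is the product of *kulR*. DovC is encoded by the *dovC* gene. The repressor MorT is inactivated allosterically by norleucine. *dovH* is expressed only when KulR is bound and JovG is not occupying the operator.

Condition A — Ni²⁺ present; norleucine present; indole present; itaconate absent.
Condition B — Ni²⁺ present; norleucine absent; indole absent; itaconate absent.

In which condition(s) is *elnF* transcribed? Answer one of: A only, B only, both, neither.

Condition A:
Ni²⁺ is present, so DovL is active.
No repressor is bound and DovL is active, so *fubX* is transcribed.
So FubX is produced and active.
LutE is produced constitutively and is active.
With repressor LutE bound, *dovC* is not transcribed.
So DovC is not produced.
Norleucine is present, so MorT is inactive.
With no repressor bound, *kulR* is transcribed.
So KulR is produced and active.
Indole is present, so DovA is active.
Itaconate is absent, so IrpY is active.
With repressor DovA bound, *jovG* is not transcribed.
So JovG is not produced.
No repressor is bound and KulR is active, so *dovH* is transcribed.
So DovH is produced and active.
No repressor is bound and DovH is active, so *elnF* is transcribed.
→ *elnF* is ON in A.
Condition B:
Ni²⁺ is present, so DovL is active.
No repressor is bound and DovL is active, so *fubX* is transcribed.
So FubX is produced and active.
LutE is produced constitutively and is active.
With repressor LutE bound, *dovC* is not transcribed.
So DovC is not produced.
Norleucine is absent, so MorT is active.
With repressor MorT bound, *kulR* is not transcribed.
So KulR is not produced.
Indole is absent, so DovA is inactive.
Itaconate is absent, so IrpY is active.
With repressor IrpY bound, *jovG* is not transcribed.
So JovG is not produced.
Required activator KulR is absent, so *dovH* is not transcribed.
So DovH is not produced.
Required activator DovH is absent, so *elnF* is not transcribed.
→ *elnF* is OFF in B.

A only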